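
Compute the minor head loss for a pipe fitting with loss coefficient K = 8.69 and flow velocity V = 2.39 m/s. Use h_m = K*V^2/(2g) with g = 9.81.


Minor loss formula: h_m = K * V^2/(2g).
V^2 = 2.39^2 = 5.7121.
V^2/(2g) = 5.7121 / 19.62 = 0.2911 m.
h_m = 8.69 * 0.2911 = 2.53 m.

2.53


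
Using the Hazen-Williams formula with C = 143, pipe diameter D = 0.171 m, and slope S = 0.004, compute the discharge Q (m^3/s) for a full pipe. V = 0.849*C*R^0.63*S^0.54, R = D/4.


For a full circular pipe, R = D/4 = 0.171/4 = 0.0428 m.
V = 0.849 * 143 * 0.0428^0.63 * 0.004^0.54
  = 0.849 * 143 * 0.137243 * 0.050712
  = 0.845 m/s.
Pipe area A = pi*D^2/4 = pi*0.171^2/4 = 0.023 m^2.
Q = A * V = 0.023 * 0.845 = 0.0194 m^3/s.

0.0194


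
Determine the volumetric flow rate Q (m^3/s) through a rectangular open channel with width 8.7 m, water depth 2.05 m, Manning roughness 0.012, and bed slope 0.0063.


For a rectangular channel, the cross-sectional area A = b * y = 8.7 * 2.05 = 17.83 m^2.
The wetted perimeter P = b + 2y = 8.7 + 2*2.05 = 12.8 m.
Hydraulic radius R = A/P = 17.83/12.8 = 1.3934 m.
Velocity V = (1/n)*R^(2/3)*S^(1/2) = (1/0.012)*1.3934^(2/3)*0.0063^(1/2) = 8.2515 m/s.
Discharge Q = A * V = 17.83 * 8.2515 = 147.165 m^3/s.

147.165


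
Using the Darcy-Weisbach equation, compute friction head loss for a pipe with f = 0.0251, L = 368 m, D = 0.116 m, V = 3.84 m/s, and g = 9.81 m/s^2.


Darcy-Weisbach equation: h_f = f * (L/D) * V^2/(2g).
f * L/D = 0.0251 * 368/0.116 = 79.6276.
V^2/(2g) = 3.84^2 / (2*9.81) = 14.7456 / 19.62 = 0.7516 m.
h_f = 79.6276 * 0.7516 = 59.845 m.

59.845


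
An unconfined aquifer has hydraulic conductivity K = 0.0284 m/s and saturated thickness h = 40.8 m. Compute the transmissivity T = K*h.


Transmissivity is defined as T = K * h.
T = 0.0284 * 40.8
  = 1.1587 m^2/s.

1.1587


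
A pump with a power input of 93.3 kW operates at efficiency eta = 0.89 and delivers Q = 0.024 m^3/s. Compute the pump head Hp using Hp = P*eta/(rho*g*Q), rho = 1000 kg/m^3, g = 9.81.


Pump head formula: Hp = P * eta / (rho * g * Q).
Numerator: P * eta = 93.3 * 1000 * 0.89 = 83037.0 W.
Denominator: rho * g * Q = 1000 * 9.81 * 0.024 = 235.44.
Hp = 83037.0 / 235.44 = 352.69 m.

352.69


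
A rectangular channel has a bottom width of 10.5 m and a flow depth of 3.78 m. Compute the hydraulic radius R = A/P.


For a rectangular section:
Flow area A = b * y = 10.5 * 3.78 = 39.69 m^2.
Wetted perimeter P = b + 2y = 10.5 + 2*3.78 = 18.06 m.
Hydraulic radius R = A/P = 39.69 / 18.06 = 2.1977 m.

2.1977


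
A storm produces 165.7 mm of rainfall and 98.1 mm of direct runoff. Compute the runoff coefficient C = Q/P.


The runoff coefficient C = runoff depth / rainfall depth.
C = 98.1 / 165.7
  = 0.592.

0.592


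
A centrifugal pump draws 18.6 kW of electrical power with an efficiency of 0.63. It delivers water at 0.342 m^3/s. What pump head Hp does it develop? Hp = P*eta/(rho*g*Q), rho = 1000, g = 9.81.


Pump head formula: Hp = P * eta / (rho * g * Q).
Numerator: P * eta = 18.6 * 1000 * 0.63 = 11718.0 W.
Denominator: rho * g * Q = 1000 * 9.81 * 0.342 = 3355.02.
Hp = 11718.0 / 3355.02 = 3.49 m.

3.49


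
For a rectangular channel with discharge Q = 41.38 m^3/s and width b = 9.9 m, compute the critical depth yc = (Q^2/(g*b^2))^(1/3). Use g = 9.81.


Using yc = (Q^2 / (g * b^2))^(1/3):
Q^2 = 41.38^2 = 1712.3.
g * b^2 = 9.81 * 9.9^2 = 9.81 * 98.01 = 961.48.
Q^2 / (g*b^2) = 1712.3 / 961.48 = 1.7809.
yc = 1.7809^(1/3) = 1.2121 m.

1.2121


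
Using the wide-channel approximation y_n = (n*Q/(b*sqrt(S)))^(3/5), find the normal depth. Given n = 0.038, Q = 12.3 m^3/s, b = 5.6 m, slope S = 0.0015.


We use the wide-channel approximation y_n = (n*Q/(b*sqrt(S)))^(3/5).
sqrt(S) = sqrt(0.0015) = 0.03873.
Numerator: n*Q = 0.038 * 12.3 = 0.4674.
Denominator: b*sqrt(S) = 5.6 * 0.03873 = 0.216888.
arg = 2.155.
y_n = 2.155^(3/5) = 1.5852 m.

1.5852


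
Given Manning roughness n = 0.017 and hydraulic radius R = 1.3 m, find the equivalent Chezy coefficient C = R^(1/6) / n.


The Chezy coefficient relates to Manning's n through C = R^(1/6) / n.
R^(1/6) = 1.3^(1/6) = 1.044698.
C = 1.044698 / 0.017 = 61.45 m^(1/2)/s.

61.45


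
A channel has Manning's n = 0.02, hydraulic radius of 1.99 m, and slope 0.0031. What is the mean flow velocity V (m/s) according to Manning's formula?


Manning's equation gives V = (1/n) * R^(2/3) * S^(1/2).
First, compute R^(2/3) = 1.99^(2/3) = 1.5821.
Next, S^(1/2) = 0.0031^(1/2) = 0.055678.
Then 1/n = 1/0.02 = 50.0.
V = 50.0 * 1.5821 * 0.055678 = 4.4044 m/s.

4.4044


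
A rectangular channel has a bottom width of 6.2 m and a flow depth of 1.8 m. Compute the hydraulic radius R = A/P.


For a rectangular section:
Flow area A = b * y = 6.2 * 1.8 = 11.16 m^2.
Wetted perimeter P = b + 2y = 6.2 + 2*1.8 = 9.8 m.
Hydraulic radius R = A/P = 11.16 / 9.8 = 1.1388 m.

1.1388


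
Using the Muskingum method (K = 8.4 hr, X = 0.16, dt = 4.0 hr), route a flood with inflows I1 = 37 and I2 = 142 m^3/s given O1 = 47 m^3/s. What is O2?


Muskingum coefficients:
denom = 2*K*(1-X) + dt = 2*8.4*(1-0.16) + 4.0 = 18.112.
C0 = (dt - 2*K*X)/denom = (4.0 - 2*8.4*0.16)/18.112 = 0.0724.
C1 = (dt + 2*K*X)/denom = (4.0 + 2*8.4*0.16)/18.112 = 0.3693.
C2 = (2*K*(1-X) - dt)/denom = 0.5583.
O2 = C0*I2 + C1*I1 + C2*O1
   = 0.0724*142 + 0.3693*37 + 0.5583*47
   = 50.19 m^3/s.

50.19


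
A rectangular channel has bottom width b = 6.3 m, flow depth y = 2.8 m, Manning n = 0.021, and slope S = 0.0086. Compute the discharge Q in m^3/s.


For a rectangular channel, the cross-sectional area A = b * y = 6.3 * 2.8 = 17.64 m^2.
The wetted perimeter P = b + 2y = 6.3 + 2*2.8 = 11.9 m.
Hydraulic radius R = A/P = 17.64/11.9 = 1.4824 m.
Velocity V = (1/n)*R^(2/3)*S^(1/2) = (1/0.021)*1.4824^(2/3)*0.0086^(1/2) = 5.7411 m/s.
Discharge Q = A * V = 17.64 * 5.7411 = 101.274 m^3/s.

101.274


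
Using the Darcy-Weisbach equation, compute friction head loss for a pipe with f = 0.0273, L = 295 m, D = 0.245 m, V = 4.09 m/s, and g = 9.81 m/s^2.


Darcy-Weisbach equation: h_f = f * (L/D) * V^2/(2g).
f * L/D = 0.0273 * 295/0.245 = 32.8714.
V^2/(2g) = 4.09^2 / (2*9.81) = 16.7281 / 19.62 = 0.8526 m.
h_f = 32.8714 * 0.8526 = 28.026 m.

28.026


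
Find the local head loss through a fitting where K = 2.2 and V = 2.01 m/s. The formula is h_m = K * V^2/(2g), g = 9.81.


Minor loss formula: h_m = K * V^2/(2g).
V^2 = 2.01^2 = 4.0401.
V^2/(2g) = 4.0401 / 19.62 = 0.2059 m.
h_m = 2.2 * 0.2059 = 0.453 m.

0.453


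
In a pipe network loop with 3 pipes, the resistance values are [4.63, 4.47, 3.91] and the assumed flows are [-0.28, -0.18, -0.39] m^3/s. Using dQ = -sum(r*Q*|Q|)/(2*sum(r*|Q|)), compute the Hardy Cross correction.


Numerator terms (r*Q*|Q|): 4.63*-0.28*|-0.28| = -0.363; 4.47*-0.18*|-0.18| = -0.1448; 3.91*-0.39*|-0.39| = -0.5947.
Sum of numerator = -1.1025.
Denominator terms (r*|Q|): 4.63*|-0.28| = 1.2964; 4.47*|-0.18| = 0.8046; 3.91*|-0.39| = 1.5249.
2 * sum of denominator = 2 * 3.6259 = 7.2518.
dQ = --1.1025 / 7.2518 = 0.152 m^3/s.

0.152


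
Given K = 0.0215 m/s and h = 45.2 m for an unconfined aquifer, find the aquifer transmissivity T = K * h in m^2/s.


Transmissivity is defined as T = K * h.
T = 0.0215 * 45.2
  = 0.9718 m^2/s.

0.9718


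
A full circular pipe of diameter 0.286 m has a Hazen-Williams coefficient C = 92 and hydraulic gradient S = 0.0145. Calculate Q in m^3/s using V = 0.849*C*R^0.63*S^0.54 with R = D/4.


For a full circular pipe, R = D/4 = 0.286/4 = 0.0715 m.
V = 0.849 * 92 * 0.0715^0.63 * 0.0145^0.54
  = 0.849 * 92 * 0.189764 * 0.101657
  = 1.5068 m/s.
Pipe area A = pi*D^2/4 = pi*0.286^2/4 = 0.0642 m^2.
Q = A * V = 0.0642 * 1.5068 = 0.0968 m^3/s.

0.0968


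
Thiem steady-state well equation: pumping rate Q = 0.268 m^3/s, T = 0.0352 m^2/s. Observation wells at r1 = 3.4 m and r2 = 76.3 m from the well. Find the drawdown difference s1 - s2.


Thiem equation: s1 - s2 = Q/(2*pi*T) * ln(r2/r1).
ln(r2/r1) = ln(76.3/3.4) = 3.1109.
Q/(2*pi*T) = 0.268 / (2*pi*0.0352) = 0.268 / 0.2212 = 1.2117.
s1 - s2 = 1.2117 * 3.1109 = 3.7696 m.

3.7696


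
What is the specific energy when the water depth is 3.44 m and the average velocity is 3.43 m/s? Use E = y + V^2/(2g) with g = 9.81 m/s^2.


Specific energy E = y + V^2/(2g).
Velocity head = V^2/(2g) = 3.43^2 / (2*9.81) = 11.7649 / 19.62 = 0.5996 m.
E = 3.44 + 0.5996 = 4.0396 m.

4.0396


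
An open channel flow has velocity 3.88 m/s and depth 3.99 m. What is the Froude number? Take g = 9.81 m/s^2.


The Froude number is defined as Fr = V / sqrt(g*y).
g*y = 9.81 * 3.99 = 39.1419.
sqrt(g*y) = sqrt(39.1419) = 6.2563.
Fr = 3.88 / 6.2563 = 0.6202.

0.6202


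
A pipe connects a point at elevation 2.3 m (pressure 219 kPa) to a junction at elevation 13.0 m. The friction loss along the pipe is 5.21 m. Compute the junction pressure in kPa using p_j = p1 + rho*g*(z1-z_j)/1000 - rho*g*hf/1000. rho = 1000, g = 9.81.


Junction pressure: p_j = p1 + rho*g*(z1 - z_j)/1000 - rho*g*hf/1000.
Elevation term = 1000*9.81*(2.3 - 13.0)/1000 = -104.967 kPa.
Friction term = 1000*9.81*5.21/1000 = 51.11 kPa.
p_j = 219 + -104.967 - 51.11 = 62.92 kPa.

62.92


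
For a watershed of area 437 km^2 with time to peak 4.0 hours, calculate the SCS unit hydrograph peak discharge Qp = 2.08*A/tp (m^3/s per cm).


SCS formula: Qp = 2.08 * A / tp.
Qp = 2.08 * 437 / 4.0
   = 908.96 / 4.0
   = 227.24 m^3/s per cm.

227.24


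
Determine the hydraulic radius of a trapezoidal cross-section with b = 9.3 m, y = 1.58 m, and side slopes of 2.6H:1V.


For a trapezoidal section with side slope z:
A = (b + z*y)*y = (9.3 + 2.6*1.58)*1.58 = 21.185 m^2.
P = b + 2*y*sqrt(1 + z^2) = 9.3 + 2*1.58*sqrt(1 + 2.6^2) = 18.103 m.
R = A/P = 21.185 / 18.103 = 1.1702 m.

1.1702


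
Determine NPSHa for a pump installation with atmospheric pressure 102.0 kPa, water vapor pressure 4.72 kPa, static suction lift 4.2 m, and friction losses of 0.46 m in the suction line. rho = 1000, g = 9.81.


NPSHa = p_atm/(rho*g) - z_s - hf_s - p_vap/(rho*g).
p_atm/(rho*g) = 102.0*1000 / (1000*9.81) = 10.398 m.
p_vap/(rho*g) = 4.72*1000 / (1000*9.81) = 0.481 m.
NPSHa = 10.398 - 4.2 - 0.46 - 0.481
      = 5.26 m.

5.26


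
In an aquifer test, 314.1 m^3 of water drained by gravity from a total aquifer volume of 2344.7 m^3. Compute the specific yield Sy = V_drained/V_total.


Specific yield Sy = Volume drained / Total volume.
Sy = 314.1 / 2344.7
   = 0.134.

0.134


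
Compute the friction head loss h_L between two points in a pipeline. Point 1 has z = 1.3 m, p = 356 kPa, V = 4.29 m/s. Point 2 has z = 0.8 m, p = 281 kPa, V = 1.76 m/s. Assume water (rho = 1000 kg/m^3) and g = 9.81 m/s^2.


Total head at each section: H = z + p/(rho*g) + V^2/(2g).
H1 = 1.3 + 356*1000/(1000*9.81) + 4.29^2/(2*9.81)
   = 1.3 + 36.29 + 0.938
   = 38.528 m.
H2 = 0.8 + 281*1000/(1000*9.81) + 1.76^2/(2*9.81)
   = 0.8 + 28.644 + 0.1579
   = 29.602 m.
h_L = H1 - H2 = 38.528 - 29.602 = 8.925 m.

8.925


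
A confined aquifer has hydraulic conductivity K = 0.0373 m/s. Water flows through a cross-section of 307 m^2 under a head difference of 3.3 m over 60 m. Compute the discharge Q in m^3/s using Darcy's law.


Darcy's law: Q = K * A * i, where i = dh/L.
Hydraulic gradient i = 3.3 / 60 = 0.055.
Q = 0.0373 * 307 * 0.055
  = 0.6298 m^3/s.

0.6298


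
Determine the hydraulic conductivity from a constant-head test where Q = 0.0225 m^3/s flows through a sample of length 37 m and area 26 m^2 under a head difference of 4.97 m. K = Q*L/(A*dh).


From K = Q*L / (A*dh):
Numerator: Q*L = 0.0225 * 37 = 0.8325.
Denominator: A*dh = 26 * 4.97 = 129.22.
K = 0.8325 / 129.22 = 0.006443 m/s.

0.006443


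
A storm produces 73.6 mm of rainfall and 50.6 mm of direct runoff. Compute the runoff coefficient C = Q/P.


The runoff coefficient C = runoff depth / rainfall depth.
C = 50.6 / 73.6
  = 0.6875.

0.6875


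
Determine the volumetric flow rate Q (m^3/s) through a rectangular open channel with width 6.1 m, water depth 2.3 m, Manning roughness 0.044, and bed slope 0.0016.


For a rectangular channel, the cross-sectional area A = b * y = 6.1 * 2.3 = 14.03 m^2.
The wetted perimeter P = b + 2y = 6.1 + 2*2.3 = 10.7 m.
Hydraulic radius R = A/P = 14.03/10.7 = 1.3112 m.
Velocity V = (1/n)*R^(2/3)*S^(1/2) = (1/0.044)*1.3112^(2/3)*0.0016^(1/2) = 1.0891 m/s.
Discharge Q = A * V = 14.03 * 1.0891 = 15.28 m^3/s.

15.28


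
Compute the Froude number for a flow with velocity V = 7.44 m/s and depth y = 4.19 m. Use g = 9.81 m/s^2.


The Froude number is defined as Fr = V / sqrt(g*y).
g*y = 9.81 * 4.19 = 41.1039.
sqrt(g*y) = sqrt(41.1039) = 6.4112.
Fr = 7.44 / 6.4112 = 1.1605.

1.1605


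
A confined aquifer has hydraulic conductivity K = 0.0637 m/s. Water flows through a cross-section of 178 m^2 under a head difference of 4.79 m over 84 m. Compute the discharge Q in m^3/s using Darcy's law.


Darcy's law: Q = K * A * i, where i = dh/L.
Hydraulic gradient i = 4.79 / 84 = 0.057024.
Q = 0.0637 * 178 * 0.057024
  = 0.6466 m^3/s.

0.6466


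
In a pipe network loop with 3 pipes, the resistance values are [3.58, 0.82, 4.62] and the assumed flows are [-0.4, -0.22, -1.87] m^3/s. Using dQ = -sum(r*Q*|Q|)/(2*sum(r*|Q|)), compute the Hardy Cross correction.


Numerator terms (r*Q*|Q|): 3.58*-0.4*|-0.4| = -0.5728; 0.82*-0.22*|-0.22| = -0.0397; 4.62*-1.87*|-1.87| = -16.1557.
Sum of numerator = -16.7682.
Denominator terms (r*|Q|): 3.58*|-0.4| = 1.432; 0.82*|-0.22| = 0.1804; 4.62*|-1.87| = 8.6394.
2 * sum of denominator = 2 * 10.2518 = 20.5036.
dQ = --16.7682 / 20.5036 = 0.8178 m^3/s.

0.8178


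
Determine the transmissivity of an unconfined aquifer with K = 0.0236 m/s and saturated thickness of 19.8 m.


Transmissivity is defined as T = K * h.
T = 0.0236 * 19.8
  = 0.4673 m^2/s.

0.4673


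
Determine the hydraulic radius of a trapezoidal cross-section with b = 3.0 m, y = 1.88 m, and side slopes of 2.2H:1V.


For a trapezoidal section with side slope z:
A = (b + z*y)*y = (3.0 + 2.2*1.88)*1.88 = 13.416 m^2.
P = b + 2*y*sqrt(1 + z^2) = 3.0 + 2*1.88*sqrt(1 + 2.2^2) = 12.086 m.
R = A/P = 13.416 / 12.086 = 1.11 m.

1.11


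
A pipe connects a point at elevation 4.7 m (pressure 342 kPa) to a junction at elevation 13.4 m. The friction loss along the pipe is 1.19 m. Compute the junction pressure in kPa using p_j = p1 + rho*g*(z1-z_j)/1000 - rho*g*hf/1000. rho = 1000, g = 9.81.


Junction pressure: p_j = p1 + rho*g*(z1 - z_j)/1000 - rho*g*hf/1000.
Elevation term = 1000*9.81*(4.7 - 13.4)/1000 = -85.347 kPa.
Friction term = 1000*9.81*1.19/1000 = 11.674 kPa.
p_j = 342 + -85.347 - 11.674 = 244.98 kPa.

244.98


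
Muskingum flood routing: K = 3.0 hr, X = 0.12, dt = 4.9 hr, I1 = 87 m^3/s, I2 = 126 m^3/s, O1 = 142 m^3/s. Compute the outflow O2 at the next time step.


Muskingum coefficients:
denom = 2*K*(1-X) + dt = 2*3.0*(1-0.12) + 4.9 = 10.18.
C0 = (dt - 2*K*X)/denom = (4.9 - 2*3.0*0.12)/10.18 = 0.4106.
C1 = (dt + 2*K*X)/denom = (4.9 + 2*3.0*0.12)/10.18 = 0.5521.
C2 = (2*K*(1-X) - dt)/denom = 0.0373.
O2 = C0*I2 + C1*I1 + C2*O1
   = 0.4106*126 + 0.5521*87 + 0.0373*142
   = 105.07 m^3/s.

105.07


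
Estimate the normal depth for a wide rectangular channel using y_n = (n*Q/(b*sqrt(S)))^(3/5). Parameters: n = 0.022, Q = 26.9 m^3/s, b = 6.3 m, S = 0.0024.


We use the wide-channel approximation y_n = (n*Q/(b*sqrt(S)))^(3/5).
sqrt(S) = sqrt(0.0024) = 0.04899.
Numerator: n*Q = 0.022 * 26.9 = 0.5918.
Denominator: b*sqrt(S) = 6.3 * 0.04899 = 0.308637.
arg = 1.9175.
y_n = 1.9175^(3/5) = 1.4779 m.

1.4779


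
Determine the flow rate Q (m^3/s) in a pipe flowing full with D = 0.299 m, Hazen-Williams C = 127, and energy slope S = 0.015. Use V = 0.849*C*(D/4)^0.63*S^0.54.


For a full circular pipe, R = D/4 = 0.299/4 = 0.0747 m.
V = 0.849 * 127 * 0.0747^0.63 * 0.015^0.54
  = 0.849 * 127 * 0.195153 * 0.103535
  = 2.1786 m/s.
Pipe area A = pi*D^2/4 = pi*0.299^2/4 = 0.0702 m^2.
Q = A * V = 0.0702 * 2.1786 = 0.153 m^3/s.

0.153


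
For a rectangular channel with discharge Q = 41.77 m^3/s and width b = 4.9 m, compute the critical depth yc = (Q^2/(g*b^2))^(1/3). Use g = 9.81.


Using yc = (Q^2 / (g * b^2))^(1/3):
Q^2 = 41.77^2 = 1744.73.
g * b^2 = 9.81 * 4.9^2 = 9.81 * 24.01 = 235.54.
Q^2 / (g*b^2) = 1744.73 / 235.54 = 7.4074.
yc = 7.4074^(1/3) = 1.9493 m.

1.9493


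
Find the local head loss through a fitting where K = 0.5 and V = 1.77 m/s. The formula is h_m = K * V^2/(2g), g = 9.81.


Minor loss formula: h_m = K * V^2/(2g).
V^2 = 1.77^2 = 3.1329.
V^2/(2g) = 3.1329 / 19.62 = 0.1597 m.
h_m = 0.5 * 0.1597 = 0.0798 m.

0.0798


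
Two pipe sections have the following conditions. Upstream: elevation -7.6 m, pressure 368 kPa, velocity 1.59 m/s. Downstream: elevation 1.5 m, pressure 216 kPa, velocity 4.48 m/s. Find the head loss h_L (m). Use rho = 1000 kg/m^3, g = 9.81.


Total head at each section: H = z + p/(rho*g) + V^2/(2g).
H1 = -7.6 + 368*1000/(1000*9.81) + 1.59^2/(2*9.81)
   = -7.6 + 37.513 + 0.1289
   = 30.042 m.
H2 = 1.5 + 216*1000/(1000*9.81) + 4.48^2/(2*9.81)
   = 1.5 + 22.018 + 1.023
   = 24.541 m.
h_L = H1 - H2 = 30.042 - 24.541 = 5.5 m.

5.5


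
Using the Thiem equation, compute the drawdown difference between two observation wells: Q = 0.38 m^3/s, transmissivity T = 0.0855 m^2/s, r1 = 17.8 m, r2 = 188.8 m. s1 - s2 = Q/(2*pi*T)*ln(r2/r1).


Thiem equation: s1 - s2 = Q/(2*pi*T) * ln(r2/r1).
ln(r2/r1) = ln(188.8/17.8) = 2.3615.
Q/(2*pi*T) = 0.38 / (2*pi*0.0855) = 0.38 / 0.5372 = 0.7074.
s1 - s2 = 0.7074 * 2.3615 = 1.6704 m.

1.6704


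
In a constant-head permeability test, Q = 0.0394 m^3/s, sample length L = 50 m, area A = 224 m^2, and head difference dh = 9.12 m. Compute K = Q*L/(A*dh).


From K = Q*L / (A*dh):
Numerator: Q*L = 0.0394 * 50 = 1.97.
Denominator: A*dh = 224 * 9.12 = 2042.88.
K = 1.97 / 2042.88 = 0.000964 m/s.

0.000964


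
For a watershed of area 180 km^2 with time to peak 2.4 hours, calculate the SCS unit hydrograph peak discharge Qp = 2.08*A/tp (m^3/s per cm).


SCS formula: Qp = 2.08 * A / tp.
Qp = 2.08 * 180 / 2.4
   = 374.4 / 2.4
   = 156.0 m^3/s per cm.

156.0


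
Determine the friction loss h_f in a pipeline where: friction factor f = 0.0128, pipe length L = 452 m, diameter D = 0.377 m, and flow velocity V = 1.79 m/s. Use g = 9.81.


Darcy-Weisbach equation: h_f = f * (L/D) * V^2/(2g).
f * L/D = 0.0128 * 452/0.377 = 15.3464.
V^2/(2g) = 1.79^2 / (2*9.81) = 3.2041 / 19.62 = 0.1633 m.
h_f = 15.3464 * 0.1633 = 2.506 m.

2.506


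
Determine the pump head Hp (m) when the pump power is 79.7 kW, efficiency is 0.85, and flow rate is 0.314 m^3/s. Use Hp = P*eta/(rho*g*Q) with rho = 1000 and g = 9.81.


Pump head formula: Hp = P * eta / (rho * g * Q).
Numerator: P * eta = 79.7 * 1000 * 0.85 = 67745.0 W.
Denominator: rho * g * Q = 1000 * 9.81 * 0.314 = 3080.34.
Hp = 67745.0 / 3080.34 = 21.99 m.

21.99


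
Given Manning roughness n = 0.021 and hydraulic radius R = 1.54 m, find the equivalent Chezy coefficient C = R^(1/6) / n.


The Chezy coefficient relates to Manning's n through C = R^(1/6) / n.
R^(1/6) = 1.54^(1/6) = 1.074616.
C = 1.074616 / 0.021 = 51.17 m^(1/2)/s.

51.17


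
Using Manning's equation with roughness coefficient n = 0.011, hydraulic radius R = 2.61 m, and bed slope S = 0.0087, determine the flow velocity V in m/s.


Manning's equation gives V = (1/n) * R^(2/3) * S^(1/2).
First, compute R^(2/3) = 2.61^(2/3) = 1.8957.
Next, S^(1/2) = 0.0087^(1/2) = 0.093274.
Then 1/n = 1/0.011 = 90.91.
V = 90.91 * 1.8957 * 0.093274 = 16.0741 m/s.

16.0741


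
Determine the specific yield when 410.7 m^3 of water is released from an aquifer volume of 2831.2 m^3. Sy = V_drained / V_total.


Specific yield Sy = Volume drained / Total volume.
Sy = 410.7 / 2831.2
   = 0.1451.

0.1451


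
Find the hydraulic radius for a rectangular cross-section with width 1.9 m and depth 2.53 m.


For a rectangular section:
Flow area A = b * y = 1.9 * 2.53 = 4.81 m^2.
Wetted perimeter P = b + 2y = 1.9 + 2*2.53 = 6.96 m.
Hydraulic radius R = A/P = 4.81 / 6.96 = 0.6907 m.

0.6907


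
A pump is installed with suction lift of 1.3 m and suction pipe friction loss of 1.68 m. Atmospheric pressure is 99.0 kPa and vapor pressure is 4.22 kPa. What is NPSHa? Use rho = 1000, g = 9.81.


NPSHa = p_atm/(rho*g) - z_s - hf_s - p_vap/(rho*g).
p_atm/(rho*g) = 99.0*1000 / (1000*9.81) = 10.092 m.
p_vap/(rho*g) = 4.22*1000 / (1000*9.81) = 0.43 m.
NPSHa = 10.092 - 1.3 - 1.68 - 0.43
      = 6.68 m.

6.68


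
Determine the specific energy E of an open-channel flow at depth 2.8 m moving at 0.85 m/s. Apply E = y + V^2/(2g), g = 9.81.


Specific energy E = y + V^2/(2g).
Velocity head = V^2/(2g) = 0.85^2 / (2*9.81) = 0.7225 / 19.62 = 0.0368 m.
E = 2.8 + 0.0368 = 2.8368 m.

2.8368


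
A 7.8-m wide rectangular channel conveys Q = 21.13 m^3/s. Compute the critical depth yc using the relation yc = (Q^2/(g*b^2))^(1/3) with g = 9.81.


Using yc = (Q^2 / (g * b^2))^(1/3):
Q^2 = 21.13^2 = 446.48.
g * b^2 = 9.81 * 7.8^2 = 9.81 * 60.84 = 596.84.
Q^2 / (g*b^2) = 446.48 / 596.84 = 0.7481.
yc = 0.7481^(1/3) = 0.9078 m.

0.9078


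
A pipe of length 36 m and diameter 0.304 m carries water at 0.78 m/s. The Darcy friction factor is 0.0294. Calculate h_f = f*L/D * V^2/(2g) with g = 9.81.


Darcy-Weisbach equation: h_f = f * (L/D) * V^2/(2g).
f * L/D = 0.0294 * 36/0.304 = 3.4816.
V^2/(2g) = 0.78^2 / (2*9.81) = 0.6084 / 19.62 = 0.031 m.
h_f = 3.4816 * 0.031 = 0.108 m.

0.108


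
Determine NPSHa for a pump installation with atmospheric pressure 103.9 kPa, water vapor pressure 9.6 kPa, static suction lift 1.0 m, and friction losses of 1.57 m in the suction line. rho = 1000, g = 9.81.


NPSHa = p_atm/(rho*g) - z_s - hf_s - p_vap/(rho*g).
p_atm/(rho*g) = 103.9*1000 / (1000*9.81) = 10.591 m.
p_vap/(rho*g) = 9.6*1000 / (1000*9.81) = 0.979 m.
NPSHa = 10.591 - 1.0 - 1.57 - 0.979
      = 7.04 m.

7.04


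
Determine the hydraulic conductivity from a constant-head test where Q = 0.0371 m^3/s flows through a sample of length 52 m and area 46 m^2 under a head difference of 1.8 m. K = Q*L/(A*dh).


From K = Q*L / (A*dh):
Numerator: Q*L = 0.0371 * 52 = 1.9292.
Denominator: A*dh = 46 * 1.8 = 82.8.
K = 1.9292 / 82.8 = 0.0233 m/s.

0.0233


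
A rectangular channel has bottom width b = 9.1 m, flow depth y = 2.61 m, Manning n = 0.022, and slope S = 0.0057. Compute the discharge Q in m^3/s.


For a rectangular channel, the cross-sectional area A = b * y = 9.1 * 2.61 = 23.75 m^2.
The wetted perimeter P = b + 2y = 9.1 + 2*2.61 = 14.32 m.
Hydraulic radius R = A/P = 23.75/14.32 = 1.6586 m.
Velocity V = (1/n)*R^(2/3)*S^(1/2) = (1/0.022)*1.6586^(2/3)*0.0057^(1/2) = 4.8085 m/s.
Discharge Q = A * V = 23.75 * 4.8085 = 114.206 m^3/s.

114.206


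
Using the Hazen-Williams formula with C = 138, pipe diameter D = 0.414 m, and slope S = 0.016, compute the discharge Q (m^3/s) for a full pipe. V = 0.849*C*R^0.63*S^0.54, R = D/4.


For a full circular pipe, R = D/4 = 0.414/4 = 0.1035 m.
V = 0.849 * 138 * 0.1035^0.63 * 0.016^0.54
  = 0.849 * 138 * 0.239559 * 0.107207
  = 3.009 m/s.
Pipe area A = pi*D^2/4 = pi*0.414^2/4 = 0.1346 m^2.
Q = A * V = 0.1346 * 3.009 = 0.4051 m^3/s.

0.4051


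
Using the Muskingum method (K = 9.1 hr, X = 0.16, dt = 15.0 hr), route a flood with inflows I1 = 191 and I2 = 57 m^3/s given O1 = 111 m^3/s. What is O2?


Muskingum coefficients:
denom = 2*K*(1-X) + dt = 2*9.1*(1-0.16) + 15.0 = 30.288.
C0 = (dt - 2*K*X)/denom = (15.0 - 2*9.1*0.16)/30.288 = 0.3991.
C1 = (dt + 2*K*X)/denom = (15.0 + 2*9.1*0.16)/30.288 = 0.5914.
C2 = (2*K*(1-X) - dt)/denom = 0.0095.
O2 = C0*I2 + C1*I1 + C2*O1
   = 0.3991*57 + 0.5914*191 + 0.0095*111
   = 136.76 m^3/s.

136.76


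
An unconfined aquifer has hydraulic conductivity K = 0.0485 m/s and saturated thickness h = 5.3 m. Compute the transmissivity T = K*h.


Transmissivity is defined as T = K * h.
T = 0.0485 * 5.3
  = 0.2571 m^2/s.

0.2571


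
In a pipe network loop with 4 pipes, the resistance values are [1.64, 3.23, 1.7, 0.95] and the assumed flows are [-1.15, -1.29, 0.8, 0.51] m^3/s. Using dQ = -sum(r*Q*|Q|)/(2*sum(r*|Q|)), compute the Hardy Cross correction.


Numerator terms (r*Q*|Q|): 1.64*-1.15*|-1.15| = -2.1689; 3.23*-1.29*|-1.29| = -5.375; 1.7*0.8*|0.8| = 1.088; 0.95*0.51*|0.51| = 0.2471.
Sum of numerator = -6.2088.
Denominator terms (r*|Q|): 1.64*|-1.15| = 1.886; 3.23*|-1.29| = 4.1667; 1.7*|0.8| = 1.36; 0.95*|0.51| = 0.4845.
2 * sum of denominator = 2 * 7.8972 = 15.7944.
dQ = --6.2088 / 15.7944 = 0.3931 m^3/s.

0.3931


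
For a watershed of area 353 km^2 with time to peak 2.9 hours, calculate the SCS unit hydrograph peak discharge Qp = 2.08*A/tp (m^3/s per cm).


SCS formula: Qp = 2.08 * A / tp.
Qp = 2.08 * 353 / 2.9
   = 734.24 / 2.9
   = 253.19 m^3/s per cm.

253.19


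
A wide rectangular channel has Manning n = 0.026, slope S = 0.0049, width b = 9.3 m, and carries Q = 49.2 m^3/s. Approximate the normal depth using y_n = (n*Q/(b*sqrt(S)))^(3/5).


We use the wide-channel approximation y_n = (n*Q/(b*sqrt(S)))^(3/5).
sqrt(S) = sqrt(0.0049) = 0.07.
Numerator: n*Q = 0.026 * 49.2 = 1.2792.
Denominator: b*sqrt(S) = 9.3 * 0.07 = 0.651.
arg = 1.965.
y_n = 1.965^(3/5) = 1.4997 m.

1.4997


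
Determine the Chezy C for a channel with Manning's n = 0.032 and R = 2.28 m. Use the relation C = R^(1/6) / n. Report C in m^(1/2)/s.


The Chezy coefficient relates to Manning's n through C = R^(1/6) / n.
R^(1/6) = 2.28^(1/6) = 1.147244.
C = 1.147244 / 0.032 = 35.85 m^(1/2)/s.

35.85


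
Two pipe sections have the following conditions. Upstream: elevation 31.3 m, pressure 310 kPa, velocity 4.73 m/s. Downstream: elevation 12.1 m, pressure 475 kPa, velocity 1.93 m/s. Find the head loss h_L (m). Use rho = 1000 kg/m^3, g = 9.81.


Total head at each section: H = z + p/(rho*g) + V^2/(2g).
H1 = 31.3 + 310*1000/(1000*9.81) + 4.73^2/(2*9.81)
   = 31.3 + 31.6 + 1.1403
   = 64.041 m.
H2 = 12.1 + 475*1000/(1000*9.81) + 1.93^2/(2*9.81)
   = 12.1 + 48.42 + 0.1899
   = 60.71 m.
h_L = H1 - H2 = 64.041 - 60.71 = 3.331 m.

3.331


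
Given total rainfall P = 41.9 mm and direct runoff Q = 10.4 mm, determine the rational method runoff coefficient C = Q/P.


The runoff coefficient C = runoff depth / rainfall depth.
C = 10.4 / 41.9
  = 0.2482.

0.2482


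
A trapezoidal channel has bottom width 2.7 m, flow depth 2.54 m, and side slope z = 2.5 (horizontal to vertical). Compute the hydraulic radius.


For a trapezoidal section with side slope z:
A = (b + z*y)*y = (2.7 + 2.5*2.54)*2.54 = 22.987 m^2.
P = b + 2*y*sqrt(1 + z^2) = 2.7 + 2*2.54*sqrt(1 + 2.5^2) = 16.378 m.
R = A/P = 22.987 / 16.378 = 1.4035 m.

1.4035


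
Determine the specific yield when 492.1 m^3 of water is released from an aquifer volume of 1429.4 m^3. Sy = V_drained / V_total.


Specific yield Sy = Volume drained / Total volume.
Sy = 492.1 / 1429.4
   = 0.3443.

0.3443


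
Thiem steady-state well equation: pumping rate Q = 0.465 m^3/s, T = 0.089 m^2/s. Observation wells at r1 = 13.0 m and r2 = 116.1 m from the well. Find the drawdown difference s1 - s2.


Thiem equation: s1 - s2 = Q/(2*pi*T) * ln(r2/r1).
ln(r2/r1) = ln(116.1/13.0) = 2.1895.
Q/(2*pi*T) = 0.465 / (2*pi*0.089) = 0.465 / 0.5592 = 0.8315.
s1 - s2 = 0.8315 * 2.1895 = 1.8207 m.

1.8207


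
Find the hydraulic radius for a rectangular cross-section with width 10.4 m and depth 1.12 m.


For a rectangular section:
Flow area A = b * y = 10.4 * 1.12 = 11.65 m^2.
Wetted perimeter P = b + 2y = 10.4 + 2*1.12 = 12.64 m.
Hydraulic radius R = A/P = 11.65 / 12.64 = 0.9215 m.

0.9215


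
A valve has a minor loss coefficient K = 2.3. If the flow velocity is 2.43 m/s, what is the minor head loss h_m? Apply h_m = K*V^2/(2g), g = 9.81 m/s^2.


Minor loss formula: h_m = K * V^2/(2g).
V^2 = 2.43^2 = 5.9049.
V^2/(2g) = 5.9049 / 19.62 = 0.301 m.
h_m = 2.3 * 0.301 = 0.6922 m.

0.6922


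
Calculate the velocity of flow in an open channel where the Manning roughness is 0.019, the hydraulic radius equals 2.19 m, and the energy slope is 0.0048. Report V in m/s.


Manning's equation gives V = (1/n) * R^(2/3) * S^(1/2).
First, compute R^(2/3) = 2.19^(2/3) = 1.6864.
Next, S^(1/2) = 0.0048^(1/2) = 0.069282.
Then 1/n = 1/0.019 = 52.63.
V = 52.63 * 1.6864 * 0.069282 = 6.1494 m/s.

6.1494


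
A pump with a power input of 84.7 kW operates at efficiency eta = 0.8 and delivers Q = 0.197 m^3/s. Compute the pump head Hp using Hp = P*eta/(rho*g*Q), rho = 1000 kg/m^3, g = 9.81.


Pump head formula: Hp = P * eta / (rho * g * Q).
Numerator: P * eta = 84.7 * 1000 * 0.8 = 67760.0 W.
Denominator: rho * g * Q = 1000 * 9.81 * 0.197 = 1932.57.
Hp = 67760.0 / 1932.57 = 35.06 m.

35.06


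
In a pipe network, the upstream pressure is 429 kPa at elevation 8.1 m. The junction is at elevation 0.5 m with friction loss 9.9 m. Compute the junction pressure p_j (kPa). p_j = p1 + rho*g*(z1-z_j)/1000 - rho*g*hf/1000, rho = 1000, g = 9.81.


Junction pressure: p_j = p1 + rho*g*(z1 - z_j)/1000 - rho*g*hf/1000.
Elevation term = 1000*9.81*(8.1 - 0.5)/1000 = 74.556 kPa.
Friction term = 1000*9.81*9.9/1000 = 97.119 kPa.
p_j = 429 + 74.556 - 97.119 = 406.44 kPa.

406.44


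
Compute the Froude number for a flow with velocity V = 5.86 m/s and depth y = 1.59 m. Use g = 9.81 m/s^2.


The Froude number is defined as Fr = V / sqrt(g*y).
g*y = 9.81 * 1.59 = 15.5979.
sqrt(g*y) = sqrt(15.5979) = 3.9494.
Fr = 5.86 / 3.9494 = 1.4838.

1.4838


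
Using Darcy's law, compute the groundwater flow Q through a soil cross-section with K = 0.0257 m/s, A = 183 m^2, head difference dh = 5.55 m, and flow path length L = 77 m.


Darcy's law: Q = K * A * i, where i = dh/L.
Hydraulic gradient i = 5.55 / 77 = 0.072078.
Q = 0.0257 * 183 * 0.072078
  = 0.339 m^3/s.

0.339


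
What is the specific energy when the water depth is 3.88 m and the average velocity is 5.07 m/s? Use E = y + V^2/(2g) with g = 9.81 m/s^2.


Specific energy E = y + V^2/(2g).
Velocity head = V^2/(2g) = 5.07^2 / (2*9.81) = 25.7049 / 19.62 = 1.3101 m.
E = 3.88 + 1.3101 = 5.1901 m.

5.1901


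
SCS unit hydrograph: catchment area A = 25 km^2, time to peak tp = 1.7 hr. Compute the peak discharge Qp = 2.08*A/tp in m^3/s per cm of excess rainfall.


SCS formula: Qp = 2.08 * A / tp.
Qp = 2.08 * 25 / 1.7
   = 52.0 / 1.7
   = 30.59 m^3/s per cm.

30.59


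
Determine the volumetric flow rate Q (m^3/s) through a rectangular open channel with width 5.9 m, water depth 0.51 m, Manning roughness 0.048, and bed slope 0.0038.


For a rectangular channel, the cross-sectional area A = b * y = 5.9 * 0.51 = 3.01 m^2.
The wetted perimeter P = b + 2y = 5.9 + 2*0.51 = 6.92 m.
Hydraulic radius R = A/P = 3.01/6.92 = 0.4348 m.
Velocity V = (1/n)*R^(2/3)*S^(1/2) = (1/0.048)*0.4348^(2/3)*0.0038^(1/2) = 0.7371 m/s.
Discharge Q = A * V = 3.01 * 0.7371 = 2.218 m^3/s.

2.218


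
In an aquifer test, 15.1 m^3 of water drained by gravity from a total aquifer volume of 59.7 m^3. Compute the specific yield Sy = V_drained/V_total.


Specific yield Sy = Volume drained / Total volume.
Sy = 15.1 / 59.7
   = 0.2529.

0.2529


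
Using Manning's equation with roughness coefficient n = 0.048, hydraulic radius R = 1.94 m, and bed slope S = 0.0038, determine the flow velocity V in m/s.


Manning's equation gives V = (1/n) * R^(2/3) * S^(1/2).
First, compute R^(2/3) = 1.94^(2/3) = 1.5555.
Next, S^(1/2) = 0.0038^(1/2) = 0.061644.
Then 1/n = 1/0.048 = 20.83.
V = 20.83 * 1.5555 * 0.061644 = 1.9976 m/s.

1.9976


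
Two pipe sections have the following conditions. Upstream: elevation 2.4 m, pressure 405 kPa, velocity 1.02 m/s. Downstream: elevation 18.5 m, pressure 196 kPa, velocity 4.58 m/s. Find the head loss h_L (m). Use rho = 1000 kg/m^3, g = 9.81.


Total head at each section: H = z + p/(rho*g) + V^2/(2g).
H1 = 2.4 + 405*1000/(1000*9.81) + 1.02^2/(2*9.81)
   = 2.4 + 41.284 + 0.053
   = 43.737 m.
H2 = 18.5 + 196*1000/(1000*9.81) + 4.58^2/(2*9.81)
   = 18.5 + 19.98 + 1.0691
   = 39.549 m.
h_L = H1 - H2 = 43.737 - 39.549 = 4.189 m.

4.189


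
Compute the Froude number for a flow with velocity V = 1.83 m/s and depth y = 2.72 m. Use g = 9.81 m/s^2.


The Froude number is defined as Fr = V / sqrt(g*y).
g*y = 9.81 * 2.72 = 26.6832.
sqrt(g*y) = sqrt(26.6832) = 5.1656.
Fr = 1.83 / 5.1656 = 0.3543.

0.3543


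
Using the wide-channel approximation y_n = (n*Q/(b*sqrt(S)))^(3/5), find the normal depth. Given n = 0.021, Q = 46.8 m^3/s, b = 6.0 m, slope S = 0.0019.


We use the wide-channel approximation y_n = (n*Q/(b*sqrt(S)))^(3/5).
sqrt(S) = sqrt(0.0019) = 0.043589.
Numerator: n*Q = 0.021 * 46.8 = 0.9828.
Denominator: b*sqrt(S) = 6.0 * 0.043589 = 0.261534.
arg = 3.7578.
y_n = 3.7578^(3/5) = 2.2129 m.

2.2129


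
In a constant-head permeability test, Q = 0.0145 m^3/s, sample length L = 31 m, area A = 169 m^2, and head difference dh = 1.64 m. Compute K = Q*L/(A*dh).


From K = Q*L / (A*dh):
Numerator: Q*L = 0.0145 * 31 = 0.4495.
Denominator: A*dh = 169 * 1.64 = 277.16.
K = 0.4495 / 277.16 = 0.001622 m/s.

0.001622


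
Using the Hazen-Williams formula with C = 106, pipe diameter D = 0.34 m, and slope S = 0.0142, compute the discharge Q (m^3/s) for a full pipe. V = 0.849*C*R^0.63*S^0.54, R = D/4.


For a full circular pipe, R = D/4 = 0.34/4 = 0.085 m.
V = 0.849 * 106 * 0.085^0.63 * 0.0142^0.54
  = 0.849 * 106 * 0.211609 * 0.100516
  = 1.9142 m/s.
Pipe area A = pi*D^2/4 = pi*0.34^2/4 = 0.0908 m^2.
Q = A * V = 0.0908 * 1.9142 = 0.1738 m^3/s.

0.1738


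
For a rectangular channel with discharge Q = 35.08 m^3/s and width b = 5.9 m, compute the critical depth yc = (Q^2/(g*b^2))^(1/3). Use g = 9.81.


Using yc = (Q^2 / (g * b^2))^(1/3):
Q^2 = 35.08^2 = 1230.61.
g * b^2 = 9.81 * 5.9^2 = 9.81 * 34.81 = 341.49.
Q^2 / (g*b^2) = 1230.61 / 341.49 = 3.6036.
yc = 3.6036^(1/3) = 1.5331 m.

1.5331


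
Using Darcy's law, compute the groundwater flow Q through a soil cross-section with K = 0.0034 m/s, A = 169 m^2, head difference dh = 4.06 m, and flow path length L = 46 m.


Darcy's law: Q = K * A * i, where i = dh/L.
Hydraulic gradient i = 4.06 / 46 = 0.088261.
Q = 0.0034 * 169 * 0.088261
  = 0.0507 m^3/s.

0.0507


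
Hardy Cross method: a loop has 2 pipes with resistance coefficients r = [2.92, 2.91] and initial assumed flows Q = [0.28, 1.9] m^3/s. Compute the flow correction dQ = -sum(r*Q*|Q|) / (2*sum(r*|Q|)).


Numerator terms (r*Q*|Q|): 2.92*0.28*|0.28| = 0.2289; 2.91*1.9*|1.9| = 10.5051.
Sum of numerator = 10.734.
Denominator terms (r*|Q|): 2.92*|0.28| = 0.8176; 2.91*|1.9| = 5.529.
2 * sum of denominator = 2 * 6.3466 = 12.6932.
dQ = -10.734 / 12.6932 = -0.8457 m^3/s.

-0.8457


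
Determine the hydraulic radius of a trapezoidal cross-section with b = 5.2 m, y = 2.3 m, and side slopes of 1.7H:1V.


For a trapezoidal section with side slope z:
A = (b + z*y)*y = (5.2 + 1.7*2.3)*2.3 = 20.953 m^2.
P = b + 2*y*sqrt(1 + z^2) = 5.2 + 2*2.3*sqrt(1 + 1.7^2) = 14.273 m.
R = A/P = 20.953 / 14.273 = 1.4681 m.

1.4681


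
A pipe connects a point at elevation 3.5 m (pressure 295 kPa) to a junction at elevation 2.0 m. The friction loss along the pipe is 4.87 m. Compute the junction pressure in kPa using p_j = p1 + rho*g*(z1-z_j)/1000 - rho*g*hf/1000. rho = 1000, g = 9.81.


Junction pressure: p_j = p1 + rho*g*(z1 - z_j)/1000 - rho*g*hf/1000.
Elevation term = 1000*9.81*(3.5 - 2.0)/1000 = 14.715 kPa.
Friction term = 1000*9.81*4.87/1000 = 47.775 kPa.
p_j = 295 + 14.715 - 47.775 = 261.94 kPa.

261.94


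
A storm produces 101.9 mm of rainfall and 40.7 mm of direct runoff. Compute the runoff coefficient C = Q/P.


The runoff coefficient C = runoff depth / rainfall depth.
C = 40.7 / 101.9
  = 0.3994.

0.3994


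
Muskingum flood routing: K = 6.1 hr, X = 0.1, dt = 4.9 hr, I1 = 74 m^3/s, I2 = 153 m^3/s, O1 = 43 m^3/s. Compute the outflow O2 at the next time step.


Muskingum coefficients:
denom = 2*K*(1-X) + dt = 2*6.1*(1-0.1) + 4.9 = 15.88.
C0 = (dt - 2*K*X)/denom = (4.9 - 2*6.1*0.1)/15.88 = 0.2317.
C1 = (dt + 2*K*X)/denom = (4.9 + 2*6.1*0.1)/15.88 = 0.3854.
C2 = (2*K*(1-X) - dt)/denom = 0.3829.
O2 = C0*I2 + C1*I1 + C2*O1
   = 0.2317*153 + 0.3854*74 + 0.3829*43
   = 80.44 m^3/s.

80.44


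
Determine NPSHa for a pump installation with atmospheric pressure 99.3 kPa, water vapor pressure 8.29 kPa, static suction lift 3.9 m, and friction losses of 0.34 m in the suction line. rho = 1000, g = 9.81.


NPSHa = p_atm/(rho*g) - z_s - hf_s - p_vap/(rho*g).
p_atm/(rho*g) = 99.3*1000 / (1000*9.81) = 10.122 m.
p_vap/(rho*g) = 8.29*1000 / (1000*9.81) = 0.845 m.
NPSHa = 10.122 - 3.9 - 0.34 - 0.845
      = 5.04 m.

5.04


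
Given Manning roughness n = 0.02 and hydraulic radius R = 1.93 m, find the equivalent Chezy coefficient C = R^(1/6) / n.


The Chezy coefficient relates to Manning's n through C = R^(1/6) / n.
R^(1/6) = 1.93^(1/6) = 1.115817.
C = 1.115817 / 0.02 = 55.79 m^(1/2)/s.

55.79


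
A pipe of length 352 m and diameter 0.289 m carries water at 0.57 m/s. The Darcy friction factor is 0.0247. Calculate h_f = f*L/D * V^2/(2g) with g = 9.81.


Darcy-Weisbach equation: h_f = f * (L/D) * V^2/(2g).
f * L/D = 0.0247 * 352/0.289 = 30.0844.
V^2/(2g) = 0.57^2 / (2*9.81) = 0.3249 / 19.62 = 0.0166 m.
h_f = 30.0844 * 0.0166 = 0.498 m.

0.498


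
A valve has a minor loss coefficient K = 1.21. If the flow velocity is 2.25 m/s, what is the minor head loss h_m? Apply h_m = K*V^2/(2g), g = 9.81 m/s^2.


Minor loss formula: h_m = K * V^2/(2g).
V^2 = 2.25^2 = 5.0625.
V^2/(2g) = 5.0625 / 19.62 = 0.258 m.
h_m = 1.21 * 0.258 = 0.3122 m.

0.3122


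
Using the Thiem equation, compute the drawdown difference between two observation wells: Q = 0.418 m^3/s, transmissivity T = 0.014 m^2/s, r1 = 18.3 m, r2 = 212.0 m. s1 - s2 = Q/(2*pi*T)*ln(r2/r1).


Thiem equation: s1 - s2 = Q/(2*pi*T) * ln(r2/r1).
ln(r2/r1) = ln(212.0/18.3) = 2.4497.
Q/(2*pi*T) = 0.418 / (2*pi*0.014) = 0.418 / 0.088 = 4.7519.
s1 - s2 = 4.7519 * 2.4497 = 11.6407 m.

11.6407


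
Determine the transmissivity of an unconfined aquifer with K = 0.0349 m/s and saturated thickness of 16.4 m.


Transmissivity is defined as T = K * h.
T = 0.0349 * 16.4
  = 0.5724 m^2/s.

0.5724


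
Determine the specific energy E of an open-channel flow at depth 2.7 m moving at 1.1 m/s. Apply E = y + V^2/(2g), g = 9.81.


Specific energy E = y + V^2/(2g).
Velocity head = V^2/(2g) = 1.1^2 / (2*9.81) = 1.21 / 19.62 = 0.0617 m.
E = 2.7 + 0.0617 = 2.7617 m.

2.7617


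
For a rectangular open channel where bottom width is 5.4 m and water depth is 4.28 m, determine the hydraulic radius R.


For a rectangular section:
Flow area A = b * y = 5.4 * 4.28 = 23.11 m^2.
Wetted perimeter P = b + 2y = 5.4 + 2*4.28 = 13.96 m.
Hydraulic radius R = A/P = 23.11 / 13.96 = 1.6556 m.

1.6556


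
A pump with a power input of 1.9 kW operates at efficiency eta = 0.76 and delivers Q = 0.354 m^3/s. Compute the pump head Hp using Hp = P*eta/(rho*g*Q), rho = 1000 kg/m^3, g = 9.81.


Pump head formula: Hp = P * eta / (rho * g * Q).
Numerator: P * eta = 1.9 * 1000 * 0.76 = 1444.0 W.
Denominator: rho * g * Q = 1000 * 9.81 * 0.354 = 3472.74.
Hp = 1444.0 / 3472.74 = 0.42 m.

0.42


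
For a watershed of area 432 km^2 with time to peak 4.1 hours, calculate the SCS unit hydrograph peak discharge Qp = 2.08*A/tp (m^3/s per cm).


SCS formula: Qp = 2.08 * A / tp.
Qp = 2.08 * 432 / 4.1
   = 898.56 / 4.1
   = 219.16 m^3/s per cm.

219.16


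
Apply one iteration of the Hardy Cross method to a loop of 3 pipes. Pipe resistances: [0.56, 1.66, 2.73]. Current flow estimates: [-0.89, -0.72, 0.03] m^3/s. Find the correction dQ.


Numerator terms (r*Q*|Q|): 0.56*-0.89*|-0.89| = -0.4436; 1.66*-0.72*|-0.72| = -0.8605; 2.73*0.03*|0.03| = 0.0025.
Sum of numerator = -1.3017.
Denominator terms (r*|Q|): 0.56*|-0.89| = 0.4984; 1.66*|-0.72| = 1.1952; 2.73*|0.03| = 0.0819.
2 * sum of denominator = 2 * 1.7755 = 3.551.
dQ = --1.3017 / 3.551 = 0.3666 m^3/s.

0.3666


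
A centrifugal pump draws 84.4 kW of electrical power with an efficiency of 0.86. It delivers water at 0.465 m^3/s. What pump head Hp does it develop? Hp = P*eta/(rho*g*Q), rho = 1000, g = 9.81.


Pump head formula: Hp = P * eta / (rho * g * Q).
Numerator: P * eta = 84.4 * 1000 * 0.86 = 72584.0 W.
Denominator: rho * g * Q = 1000 * 9.81 * 0.465 = 4561.65.
Hp = 72584.0 / 4561.65 = 15.91 m.

15.91
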